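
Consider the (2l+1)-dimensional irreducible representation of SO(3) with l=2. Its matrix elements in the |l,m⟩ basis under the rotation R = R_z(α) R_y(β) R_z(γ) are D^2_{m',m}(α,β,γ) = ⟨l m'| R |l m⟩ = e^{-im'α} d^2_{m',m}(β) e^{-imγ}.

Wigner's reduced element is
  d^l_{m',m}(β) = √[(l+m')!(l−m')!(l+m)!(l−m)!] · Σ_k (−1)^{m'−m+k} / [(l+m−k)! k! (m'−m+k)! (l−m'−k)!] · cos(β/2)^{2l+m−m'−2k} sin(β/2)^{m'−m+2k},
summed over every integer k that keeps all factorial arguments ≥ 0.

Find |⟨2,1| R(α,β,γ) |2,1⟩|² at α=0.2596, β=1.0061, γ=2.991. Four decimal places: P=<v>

P=0.0029

First d^2_{1,1}(β=1.0061), then the phase factors e^{-i(1)α} and e^{-i(1)γ}:
c=cos(1.0061/2)=0.876116, s=sin(1.0061/2)=0.482100; N=√[6·1·6·1]=6.000000
k: max(0,(1)−(1))=0 … min(2+(1),2−(1))=1
  k=0: (−1)^0·6.0000/(6)·0.8761^4·0.4821^0 = +0.589179
  k=1: (−1)^1·6.0000/(2)·0.8761^2·0.4821^2 = -0.535203
d^2_{1,1}(1.0061) = +0.589179 -0.535203 = +0.053975
|D^2_{1,1}|² = |d^2_{1,1}(β)|² = (+0.053975)² = 0.002913 (the z-rotation phases have unit modulus)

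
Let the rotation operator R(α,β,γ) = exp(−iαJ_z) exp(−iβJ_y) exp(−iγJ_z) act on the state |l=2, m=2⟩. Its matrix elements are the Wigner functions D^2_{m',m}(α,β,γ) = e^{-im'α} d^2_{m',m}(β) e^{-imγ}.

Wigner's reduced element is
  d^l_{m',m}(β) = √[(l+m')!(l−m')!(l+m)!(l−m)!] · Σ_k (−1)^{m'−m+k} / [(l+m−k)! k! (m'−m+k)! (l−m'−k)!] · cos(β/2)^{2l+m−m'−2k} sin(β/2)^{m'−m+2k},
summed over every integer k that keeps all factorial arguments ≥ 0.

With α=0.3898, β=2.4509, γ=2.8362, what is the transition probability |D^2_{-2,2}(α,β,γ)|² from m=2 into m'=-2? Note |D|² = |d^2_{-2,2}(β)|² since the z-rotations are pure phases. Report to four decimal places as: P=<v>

Split into d^2_{-2,2}(β=2.4509) × two z-phases.
With c≡cos(β/2)=0.338523 and s≡sin(β/2)=0.940958, N=[1·24·24·1]^{1/2}=24.000000
Admissible k: 4..4 (factorial args all ≥0)
  k=4: (−1)^0·24.0000/(24)·0.3385^0·0.9410^4 = +0.783938
d^2_{-2,2}(2.4509) = +0.783938
|D^2_{-2,2}|² = |d^2_{-2,2}(β)|² = (+0.783938)² = 0.614558 (the z-rotation phases have unit modulus)

P=0.6146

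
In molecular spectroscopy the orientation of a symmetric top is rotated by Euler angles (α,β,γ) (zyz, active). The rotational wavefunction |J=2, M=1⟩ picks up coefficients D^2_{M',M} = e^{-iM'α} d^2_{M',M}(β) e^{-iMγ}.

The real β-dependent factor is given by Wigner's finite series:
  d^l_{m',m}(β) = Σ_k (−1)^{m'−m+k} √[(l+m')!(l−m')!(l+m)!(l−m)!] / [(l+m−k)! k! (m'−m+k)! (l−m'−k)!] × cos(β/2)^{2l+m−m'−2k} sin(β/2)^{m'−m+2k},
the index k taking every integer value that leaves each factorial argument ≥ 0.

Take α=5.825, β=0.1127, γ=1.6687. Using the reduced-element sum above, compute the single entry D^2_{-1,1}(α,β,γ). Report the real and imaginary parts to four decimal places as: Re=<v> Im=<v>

D^2_{-1,1}(5.825,0.1127,1.6687) = e^{-i·-1·5.825}·d^2_{-1,1}(0.1127)·e^{-i·1·1.6687}. Compute d first:
Half-angle: c=0.998413, s=0.056320. N=√(1·6·6·1)=6.000000
Admissible k: 2..3 (factorial args all ≥0)
  k=2: (−1)^0·6.0000/(2)·0.9984^2·0.0563^2 = +0.009486
  k=3: (−1)^1·6.0000/(6)·0.9984^0·0.0563^4 = -0.000010
d^2_{-1,1}(0.1127) = +0.009486 -0.000010 = +0.009476
D = (+0.896857-0.442321i)·(+0.009476)·(-0.097747-0.995211i) = -0.005002-0.008048i

Re=-0.0050 Im=-0.0080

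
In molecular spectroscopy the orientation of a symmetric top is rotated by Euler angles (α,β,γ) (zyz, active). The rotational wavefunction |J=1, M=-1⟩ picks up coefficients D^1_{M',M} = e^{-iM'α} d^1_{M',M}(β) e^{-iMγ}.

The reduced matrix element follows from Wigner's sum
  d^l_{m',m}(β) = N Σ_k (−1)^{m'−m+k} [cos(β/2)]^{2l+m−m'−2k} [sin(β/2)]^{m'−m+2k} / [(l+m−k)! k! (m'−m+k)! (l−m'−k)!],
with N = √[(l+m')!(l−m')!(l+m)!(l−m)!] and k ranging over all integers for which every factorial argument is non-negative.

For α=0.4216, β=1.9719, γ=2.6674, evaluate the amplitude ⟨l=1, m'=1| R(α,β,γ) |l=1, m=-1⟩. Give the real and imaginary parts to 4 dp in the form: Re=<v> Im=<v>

D^1_{1,-1}(0.4216,1.9719,2.6674) = e^{-i·1·0.4216}·d^1_{1,-1}(1.9719)·e^{-i·-1·2.6674}. Compute d first:
c=cos(1.9719/2)=0.552071, s=sin(1.9719/2)=0.833797; N=√[2·1·1·2]=2.000000
k∈{0} keeps every argument non-negative
  k=0: (−1)^2·2.0000/(2)·0.5521^0·0.8338^2 = +0.695217
d^1_{1,-1}(1.9719) = +0.695217
Phases: e^{-i·(1)·0.4216}=+0.912435-0.409221i, e^{-i·(-1)·2.6674}=-0.889662+0.456620i ⇒ D=-0.434441+0.542759i

Re=-0.4344 Im=0.5428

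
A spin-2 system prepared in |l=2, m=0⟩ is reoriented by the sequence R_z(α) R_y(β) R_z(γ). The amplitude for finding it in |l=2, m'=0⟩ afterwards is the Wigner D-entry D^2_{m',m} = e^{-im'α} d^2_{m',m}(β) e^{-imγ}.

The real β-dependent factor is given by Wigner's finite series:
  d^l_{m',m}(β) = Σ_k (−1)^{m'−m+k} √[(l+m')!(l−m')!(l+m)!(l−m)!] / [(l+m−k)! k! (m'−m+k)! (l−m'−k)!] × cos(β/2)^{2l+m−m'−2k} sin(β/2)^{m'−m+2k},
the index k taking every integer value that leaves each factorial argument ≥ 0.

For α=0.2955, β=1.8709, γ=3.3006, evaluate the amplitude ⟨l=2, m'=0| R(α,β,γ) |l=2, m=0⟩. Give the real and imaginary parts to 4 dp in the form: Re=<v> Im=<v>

D^2_{0,0}(0.2955,1.8709,3.3006) = e^{-i·0·0.2955}·d^2_{0,0}(1.8709)·e^{-i·0·3.3006}. Compute d first:
Half-angle: c=0.593456, s=0.804866. N=√(2·2·2·2)=4.000000
The bounds max(0,m−m')=0 and min(l+m,l−m')=2 give 3 terms
  k=0: (−1)^0·4.0000/(4)·0.5935^4·0.8049^0 = +0.124038
  k=1: (−1)^1·4.0000/(1)·0.5935^2·0.8049^2 = -0.912609
  k=2: (−1)^2·4.0000/(4)·0.5935^0·0.8049^4 = +0.419657
d^2_{0,0}(1.8709) = +0.124038 -0.912609 +0.419657 = -0.368914
D = (+1.000000+0.000000i)·(-0.368914)·(+1.000000+0.000000i) = -0.368914+0.000000i

Re=-0.3689 Im=0.0000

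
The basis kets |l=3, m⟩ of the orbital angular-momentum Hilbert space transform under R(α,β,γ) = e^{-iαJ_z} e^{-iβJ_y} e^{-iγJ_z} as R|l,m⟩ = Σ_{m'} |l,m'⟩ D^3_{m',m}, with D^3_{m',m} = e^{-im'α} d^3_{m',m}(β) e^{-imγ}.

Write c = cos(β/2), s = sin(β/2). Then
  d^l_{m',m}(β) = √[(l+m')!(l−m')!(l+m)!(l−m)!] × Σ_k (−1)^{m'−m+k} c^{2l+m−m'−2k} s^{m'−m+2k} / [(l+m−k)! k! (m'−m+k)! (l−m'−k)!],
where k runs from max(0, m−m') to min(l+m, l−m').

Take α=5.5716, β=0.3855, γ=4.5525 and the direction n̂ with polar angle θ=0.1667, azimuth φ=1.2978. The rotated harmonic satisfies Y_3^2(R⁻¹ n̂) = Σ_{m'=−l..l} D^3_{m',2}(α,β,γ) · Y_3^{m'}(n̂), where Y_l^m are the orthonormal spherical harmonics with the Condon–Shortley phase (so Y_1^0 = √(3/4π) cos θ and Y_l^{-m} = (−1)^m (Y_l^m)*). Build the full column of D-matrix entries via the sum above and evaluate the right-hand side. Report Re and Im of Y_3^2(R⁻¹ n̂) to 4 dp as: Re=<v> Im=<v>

Need the full column D^3_{m',2} for m'=−3..3 at α=5.5716, β=0.3855, γ=4.5525.
cos(β/2)=0.981481, sin(β/2)=0.191559
d^3_{-3,2}: single k=5 term ⇒ +0.000620;  D = +0.000150+0.000602i
d^3_{-2,2}: k∈[4..5] ⇒ +0.006485 -0.000049 = +0.006436;  D = -0.002900+0.005746i
d^3_{-1,2}: k∈[3..4] ⇒ +0.042032 -0.000801 = +0.041232;  D = -0.038107+0.015745i
d^3_{0,2}: k∈[2..3] ⇒ +0.186506 -0.007104 = +0.179401;  D = -0.170307-0.056396i
d^3_{1,2}: k∈[1..2] ⇒ +0.551711 -0.042032 = +0.509679;  D = -0.261796-0.437305i
d^3_{2,2}: k∈[0..1] ⇒ +0.893906 -0.170256 = +0.723650;  D = +0.123964-0.712953i
d^3_{3,2}: single k=0 term ⇒ -0.427354;  D = -0.330393+0.271056i
Y_3^{m'}(θ=0.1667,φ=1.2978) and Σ D·Y over m':
  (+0.0001+0.0006i)·(-0.0014+0.0013i)  (-0.0029+0.0057i)·(-0.0237-0.0144i)  (-0.0381+0.0157i)·(+0.0558-0.1994i)  (-0.1703-0.0564i)·(+0.6853+0.0000i)  (-0.2618-0.4373i)·(-0.0558-0.1994i)  (+0.1240-0.7130i)·(-0.0237+0.0144i)  (-0.3304+0.2711i)·(+0.0014+0.0013i)
Y_3^2(R⁻¹ n̂) = -0.181636+0.065009i

Re=-0.1816 Im=0.0650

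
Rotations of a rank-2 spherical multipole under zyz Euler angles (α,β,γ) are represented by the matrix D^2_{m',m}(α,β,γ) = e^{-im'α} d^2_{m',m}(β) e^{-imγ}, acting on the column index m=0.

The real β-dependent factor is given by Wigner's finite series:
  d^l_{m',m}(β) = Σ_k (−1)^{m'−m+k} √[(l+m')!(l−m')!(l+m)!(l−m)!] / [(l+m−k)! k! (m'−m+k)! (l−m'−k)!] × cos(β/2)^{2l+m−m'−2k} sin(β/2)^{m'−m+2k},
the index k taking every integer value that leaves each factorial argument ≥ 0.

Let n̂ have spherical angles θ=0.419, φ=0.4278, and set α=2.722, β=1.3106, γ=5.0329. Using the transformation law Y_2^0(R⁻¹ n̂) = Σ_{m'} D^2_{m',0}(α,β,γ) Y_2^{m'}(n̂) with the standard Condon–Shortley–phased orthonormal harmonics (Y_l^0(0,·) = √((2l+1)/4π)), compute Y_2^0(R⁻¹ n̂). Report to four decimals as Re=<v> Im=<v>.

Need the full column D^2_{m',0} for m'=−2..2 at α=2.722, β=1.3106, γ=5.0329.
cos(β/2)=0.792865, sin(β/2)=0.609397
d^2_{-2,0}: single k=2 term ⇒ +0.571841;  D = +0.382029-0.425506i
d^2_{-1,0}: k∈[1..2] ⇒ +0.744002 -0.439517 = +0.304484;  D = -0.278072+0.124043i
d^2_{0,0}: k∈[0..2] ⇒ +0.395182 -0.933812 +0.137912 = -0.400718;  D = -0.400718+0.000000i
d^2_{1,0}: k∈[0..1] ⇒ -0.744002 +0.439517 = -0.304484;  D = +0.278072+0.124043i
d^2_{2,0}: single k=0 term ⇒ +0.571841;  D = +0.382029+0.425506i
Y_2^{m'}(θ=0.419,φ=0.4278) and Σ D·Y over m':
  (+0.3820-0.4255i)·(+0.0419-0.0483i)  (-0.2781+0.1240i)·(+0.2612-0.1191i)  (-0.4007+0.0000i)·(+0.4742+0.0000i)  (+0.2781+0.1240i)·(-0.2612-0.1191i)  (+0.3820+0.4255i)·(+0.0419+0.0483i)
Y_2^0(R⁻¹ n̂) = -0.314789+0.000000i

Re=-0.3148 Im=0.0000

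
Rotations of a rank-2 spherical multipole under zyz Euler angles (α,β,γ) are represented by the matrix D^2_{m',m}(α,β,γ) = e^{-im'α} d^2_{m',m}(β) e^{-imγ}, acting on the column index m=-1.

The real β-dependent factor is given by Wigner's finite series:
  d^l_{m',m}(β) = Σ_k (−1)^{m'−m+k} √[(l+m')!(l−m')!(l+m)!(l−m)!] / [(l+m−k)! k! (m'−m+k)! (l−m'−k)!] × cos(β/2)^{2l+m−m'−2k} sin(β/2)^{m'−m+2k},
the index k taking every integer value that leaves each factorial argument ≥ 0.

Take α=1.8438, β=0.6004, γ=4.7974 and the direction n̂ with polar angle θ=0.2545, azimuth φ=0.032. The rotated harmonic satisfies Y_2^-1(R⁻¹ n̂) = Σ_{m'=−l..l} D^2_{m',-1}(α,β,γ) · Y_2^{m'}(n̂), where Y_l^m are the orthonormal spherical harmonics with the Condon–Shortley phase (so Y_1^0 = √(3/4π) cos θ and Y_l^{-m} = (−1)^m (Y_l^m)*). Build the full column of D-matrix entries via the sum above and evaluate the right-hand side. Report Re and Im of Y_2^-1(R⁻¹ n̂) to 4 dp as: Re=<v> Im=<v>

Re=0.1140 Im=0.3632

Need the full column D^2_{m',-1} for m'=−2..2 at α=1.8438, β=0.6004, γ=4.7974.
cos(β/2)=0.955277, sin(β/2)=0.295711
d^2_{-2,-1}: single k=1 term ⇒ +0.515568;  D = -0.304169+0.416284i
d^2_{-1,-1}: k∈[0..1] ⇒ +0.832756 -0.239395 = +0.593361;  D = +0.555738+0.207923i
d^2_{0,-1}: k∈[0..1] ⇒ -0.631440 +0.060507 = -0.570932;  D = -0.048477+0.568871i
d^2_{1,-1}: k∈[0..1] ⇒ +0.239395 -0.007647 = +0.231749;  D = -0.227666+0.043311i
d^2_{2,-1}: single k=0 term ⇒ -0.049404;  D = -0.021977-0.044247i
Y_2^{m'}(θ=0.2545,φ=0.032) and Σ D·Y over m':
  (-0.3042+0.4163i)·(+0.0244-0.0016i)  (+0.5557+0.2079i)·(+0.1881-0.0060i)  (-0.0485+0.5689i)·(+0.5708+0.0000i)  (-0.2277+0.0433i)·(-0.1881-0.0060i)  (-0.0220-0.0442i)·(+0.0244+0.0016i)
Y_2^-1(R⁻¹ n̂) = +0.113981+0.363243i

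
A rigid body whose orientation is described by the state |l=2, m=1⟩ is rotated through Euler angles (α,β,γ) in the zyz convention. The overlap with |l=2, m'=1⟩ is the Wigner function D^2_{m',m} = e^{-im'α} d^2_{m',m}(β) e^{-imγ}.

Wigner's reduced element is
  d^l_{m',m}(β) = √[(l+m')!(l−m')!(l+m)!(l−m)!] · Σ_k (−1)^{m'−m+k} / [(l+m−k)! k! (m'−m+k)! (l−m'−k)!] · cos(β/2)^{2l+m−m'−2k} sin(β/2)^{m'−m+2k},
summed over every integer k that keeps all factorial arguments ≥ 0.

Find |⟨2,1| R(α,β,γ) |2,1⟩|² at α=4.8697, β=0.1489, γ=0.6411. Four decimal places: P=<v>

P=0.9457

Split into d^2_{1,1}(β=0.1489) × two z-phases.
c=cos(0.1489/2)=0.997230, s=sin(0.1489/2)=0.074381; N=√[6·1·6·1]=6.000000
k: max(0,(1)−(1))=0 … min(2+(1),2−(1))=1
  k=0: (−1)^0·6.0000/(6)·0.9972^4·0.0744^0 = +0.988965
  k=1: (−1)^1·6.0000/(2)·0.9972^2·0.0744^2 = -0.016506
d^2_{1,1}(0.1489) = +0.988965 -0.016506 = +0.972460
|D^2_{1,1}|² = |d^2_{1,1}(β)|² = (+0.972460)² = 0.945678 (the z-rotation phases have unit modulus)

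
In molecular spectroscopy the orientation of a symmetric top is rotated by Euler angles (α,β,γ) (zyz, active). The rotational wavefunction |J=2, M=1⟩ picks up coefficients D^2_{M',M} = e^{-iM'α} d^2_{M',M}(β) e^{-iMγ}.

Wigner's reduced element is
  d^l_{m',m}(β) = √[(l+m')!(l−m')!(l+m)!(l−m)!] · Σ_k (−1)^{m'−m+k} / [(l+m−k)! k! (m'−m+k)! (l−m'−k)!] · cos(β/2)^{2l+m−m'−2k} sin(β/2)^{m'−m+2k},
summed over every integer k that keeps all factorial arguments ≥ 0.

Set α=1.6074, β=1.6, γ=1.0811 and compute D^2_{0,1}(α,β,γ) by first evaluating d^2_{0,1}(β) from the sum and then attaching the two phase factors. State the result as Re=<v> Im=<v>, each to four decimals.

Re=-0.0168 Im=0.0315

D^2_{0,1}(1.6074,1.6,1.0811) = e^{-i·0·1.6074}·d^2_{0,1}(1.6)·e^{-i·1·1.0811}. Compute d first:
Half-angle: c=0.696707, s=0.717356. N=√(2·2·6·1)=4.898979
The bounds max(0,m−m')=1 and min(l+m,l−m')=2 give 2 terms
  k=1: (−1)^0·4.8990/(2)·0.6967^3·0.7174^1 = +0.594238
  k=2: (−1)^1·4.8990/(2)·0.6967^1·0.7174^3 = -0.629985
d^2_{0,1}(1.6) = +0.594238 -0.629985 = -0.035747
Attach z-rotation phases: D = e^{-i(0)(1.6074)}·(-0.035747)·e^{-i(1)(1.0811)} = -0.016814+0.031546i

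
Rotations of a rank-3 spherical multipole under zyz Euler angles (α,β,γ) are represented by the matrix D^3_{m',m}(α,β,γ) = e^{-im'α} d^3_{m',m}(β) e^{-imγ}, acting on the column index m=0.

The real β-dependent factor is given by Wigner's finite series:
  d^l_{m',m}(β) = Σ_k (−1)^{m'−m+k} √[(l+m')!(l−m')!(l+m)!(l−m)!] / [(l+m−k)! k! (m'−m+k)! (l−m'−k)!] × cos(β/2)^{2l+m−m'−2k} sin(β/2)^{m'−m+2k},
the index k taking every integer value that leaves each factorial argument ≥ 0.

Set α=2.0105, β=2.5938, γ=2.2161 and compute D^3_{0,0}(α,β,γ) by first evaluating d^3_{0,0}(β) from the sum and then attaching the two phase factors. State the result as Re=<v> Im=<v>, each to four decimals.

D^3_{0,0}(2.0105,2.5938,2.2161) = e^{-i·0·2.0105}·d^3_{0,0}(2.5938)·e^{-i·0·2.2161}. Compute d first:
c=cos(2.5938/2)=0.270485, s=sin(2.5938/2)=0.962724; N=√[6·6·6·6]=36.000000
k: max(0,(0)−(0))=0 … min(3+(0),3−(0))=3
  k=0: (−1)^0·36.0000/(36)·0.2705^6·0.9627^0 = +0.000392
  k=1: (−1)^1·36.0000/(4)·0.2705^4·0.9627^2 = -0.044649
  k=2: (−1)^2·36.0000/(4)·0.2705^2·0.9627^4 = +0.565634
  k=3: (−1)^3·36.0000/(36)·0.2705^0·0.9627^6 = -0.796181
d^3_{0,0}(2.5938) = +0.000392 -0.044649 +0.565634 -0.796181 = -0.274805
Phases: e^{-i·(0)·2.0105}=+1.000000+0.000000i, e^{-i·(0)·2.2161}=+1.000000+0.000000i ⇒ D=-0.274805+0.000000i

Re=-0.2748 Im=0.0000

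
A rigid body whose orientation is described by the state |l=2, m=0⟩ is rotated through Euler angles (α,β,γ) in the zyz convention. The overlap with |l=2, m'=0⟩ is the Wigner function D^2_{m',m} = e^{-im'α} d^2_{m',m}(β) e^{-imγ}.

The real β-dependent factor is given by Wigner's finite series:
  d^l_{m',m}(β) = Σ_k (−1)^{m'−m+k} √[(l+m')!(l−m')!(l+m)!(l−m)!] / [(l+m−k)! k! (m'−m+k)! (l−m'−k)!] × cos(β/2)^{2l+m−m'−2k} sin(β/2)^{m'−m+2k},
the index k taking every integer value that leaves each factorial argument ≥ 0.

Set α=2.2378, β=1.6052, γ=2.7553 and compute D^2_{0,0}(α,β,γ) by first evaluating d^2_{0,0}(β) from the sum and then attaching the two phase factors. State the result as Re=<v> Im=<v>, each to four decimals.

Re=-0.4982 Im=0.0000

D^2_{0,0}(2.2378,1.6052,2.7553) = e^{-i·0·2.2378}·d^2_{0,0}(1.6052)·e^{-i·0·2.7553}. Compute d first:
With c≡cos(β/2)=0.694839 and s≡sin(β/2)=0.719165, N=[2·2·2·2]^{1/2}=4.000000
k∈{0,1,2} keeps every argument non-negative
  k=0: (−1)^0·4.0000/(4)·0.6948^4·0.7192^0 = +0.233097
  k=1: (−1)^1·4.0000/(1)·0.6948^2·0.7192^2 = -0.998817
  k=2: (−1)^2·4.0000/(4)·0.6948^0·0.7192^4 = +0.267494
d^2_{0,0}(1.6052) = +0.233097 -0.998817 +0.267494 = -0.498225
Attach z-rotation phases: D = e^{-i(0)(2.2378)}·(-0.498225)·e^{-i(0)(2.7553)} = -0.498225+0.000000i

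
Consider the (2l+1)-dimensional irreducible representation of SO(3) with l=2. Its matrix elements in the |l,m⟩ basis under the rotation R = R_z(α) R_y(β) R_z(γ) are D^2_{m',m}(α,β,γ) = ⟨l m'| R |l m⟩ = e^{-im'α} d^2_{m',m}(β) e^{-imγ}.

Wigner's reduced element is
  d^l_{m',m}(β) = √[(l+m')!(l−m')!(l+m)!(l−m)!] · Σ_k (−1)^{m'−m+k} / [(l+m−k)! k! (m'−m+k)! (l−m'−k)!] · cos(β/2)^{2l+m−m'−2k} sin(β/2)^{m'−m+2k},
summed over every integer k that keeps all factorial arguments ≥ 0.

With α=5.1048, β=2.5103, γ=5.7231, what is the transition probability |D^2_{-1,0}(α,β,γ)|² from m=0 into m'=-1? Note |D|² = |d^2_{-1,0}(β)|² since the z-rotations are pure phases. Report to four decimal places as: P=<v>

First d^2_{-1,0}(β=2.5103), then the phase factors e^{-i(-1)α} and e^{-i(0)γ}:
With c≡cos(β/2)=0.310431 and s≡sin(β/2)=0.950596, N=[1·6·2·2]^{1/2}=4.898979
The bounds max(0,m−m')=1 and min(l+m,l−m')=2 give 2 terms
  k=1: (−1)^0·4.8990/(2)·0.3104^3·0.9506^1 = +0.069657
  k=2: (−1)^1·4.8990/(2)·0.3104^1·0.9506^3 = -0.653173
d^2_{-1,0}(2.5103) = +0.069657 -0.653173 = -0.583516
|D^2_{-1,0}|² = |d^2_{-1,0}(β)|² = (-0.583516)² = 0.340491 (the z-rotation phases have unit modulus)

P=0.3405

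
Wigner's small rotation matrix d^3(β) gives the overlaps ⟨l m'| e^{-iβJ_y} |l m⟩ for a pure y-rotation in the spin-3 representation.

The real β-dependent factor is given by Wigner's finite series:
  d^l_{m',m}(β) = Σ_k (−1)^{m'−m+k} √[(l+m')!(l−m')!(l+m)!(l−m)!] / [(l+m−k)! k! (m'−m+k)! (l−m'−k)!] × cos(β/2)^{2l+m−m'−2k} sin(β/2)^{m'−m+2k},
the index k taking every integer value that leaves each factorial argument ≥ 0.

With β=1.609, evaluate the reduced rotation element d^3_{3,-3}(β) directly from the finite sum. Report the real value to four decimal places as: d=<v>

d=0.1399

d^3_{3,-3}(β=1.609) via Wigner's sum:
c=cos(1.609/2)=0.693472, s=sin(1.609/2)=0.720484; N=√[720·1·1·720]=720.000000
k: max(0,(-3)−(3))=0 … min(3+(-3),3−(3))=0
  k=0: (−1)^6·720.0000/(720)·0.6935^0·0.7205^6 = +0.139877
d^3_{3,-3}(1.609) = +0.139877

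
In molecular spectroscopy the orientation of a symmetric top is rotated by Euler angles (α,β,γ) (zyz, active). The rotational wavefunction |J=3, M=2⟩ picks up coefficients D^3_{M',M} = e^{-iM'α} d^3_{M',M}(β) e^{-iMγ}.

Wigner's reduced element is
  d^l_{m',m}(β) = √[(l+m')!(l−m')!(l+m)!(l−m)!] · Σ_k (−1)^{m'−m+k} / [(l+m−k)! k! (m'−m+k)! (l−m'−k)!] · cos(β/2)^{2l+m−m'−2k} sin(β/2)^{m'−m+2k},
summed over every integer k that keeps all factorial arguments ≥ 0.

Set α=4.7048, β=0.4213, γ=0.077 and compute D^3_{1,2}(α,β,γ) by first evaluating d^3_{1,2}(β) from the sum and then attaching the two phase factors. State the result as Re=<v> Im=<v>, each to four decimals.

D^3_{1,2}(4.7048,0.4213,0.077) = e^{-i·1·4.7048}·d^3_{1,2}(0.4213)·e^{-i·2·0.077}. Compute d first:
c=cos(0.4213/2)=0.977895, s=sin(0.4213/2)=0.209096; N=√[24·2·120·1]=75.894664
Admissible k: 1..2 (factorial args all ≥0)
  k=1: (−1)^0·75.8947/(24)·0.9779^5·0.2091^1 = +0.591298
  k=2: (−1)^1·75.8947/(12)·0.9779^3·0.2091^3 = -0.054068
d^3_{1,2}(0.4213) = +0.591298 -0.054068 = +0.537230
Attach z-rotation phases: D = e^{-i(1)(4.7048)}·(+0.537230)·e^{-i(2)(0.077)} = +0.078376+0.531482i

Re=0.0784 Im=0.5315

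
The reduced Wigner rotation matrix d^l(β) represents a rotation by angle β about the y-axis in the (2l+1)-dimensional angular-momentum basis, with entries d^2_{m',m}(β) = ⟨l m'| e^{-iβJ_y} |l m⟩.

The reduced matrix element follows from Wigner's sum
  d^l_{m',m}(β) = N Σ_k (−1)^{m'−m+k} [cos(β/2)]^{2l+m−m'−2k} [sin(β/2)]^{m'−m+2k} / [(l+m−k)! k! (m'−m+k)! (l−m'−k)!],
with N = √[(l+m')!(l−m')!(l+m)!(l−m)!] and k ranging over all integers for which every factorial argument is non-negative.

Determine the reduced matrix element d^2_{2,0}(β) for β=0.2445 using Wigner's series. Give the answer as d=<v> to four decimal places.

d^2_{2,0}(β=0.2445) via Wigner's sum:
Half-angle: c=0.992537, s=0.121946. N=√(24·1·2·2)=9.797959
Admissible k: 0..0 (factorial args all ≥0)
  k=0: (−1)^2·9.7980/(4)·0.9925^2·0.1219^2 = +0.035884
d^2_{2,0}(0.2445) = +0.035884

d=0.0359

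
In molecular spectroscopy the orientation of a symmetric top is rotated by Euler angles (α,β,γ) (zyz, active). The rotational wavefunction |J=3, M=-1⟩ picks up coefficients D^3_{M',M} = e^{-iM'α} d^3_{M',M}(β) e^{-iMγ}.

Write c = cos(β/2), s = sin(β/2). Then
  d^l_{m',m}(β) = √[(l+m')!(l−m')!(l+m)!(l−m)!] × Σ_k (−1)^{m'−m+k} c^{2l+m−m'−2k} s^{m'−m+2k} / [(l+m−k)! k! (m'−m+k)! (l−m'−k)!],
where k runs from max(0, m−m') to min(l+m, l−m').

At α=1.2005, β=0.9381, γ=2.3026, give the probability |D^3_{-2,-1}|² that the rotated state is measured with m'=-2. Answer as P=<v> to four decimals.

D^3_{-2,-1}(1.2005,0.9381,2.3026) = e^{-i·-2·1.2005}·d^3_{-2,-1}(0.9381)·e^{-i·-1·2.3026}. Compute d first:
Half-angle: c=0.891998, s=0.452039. N=√(1·120·2·24)=75.894664
k∈{1,2} keeps every argument non-negative
  k=1: (−1)^0·75.8947/(24)·0.8920^5·0.4520^1 = +0.807227
  k=2: (−1)^1·75.8947/(12)·0.8920^3·0.4520^3 = -0.414620
d^3_{-2,-1}(0.9381) = +0.807227 -0.414620 = +0.392607
|D^3_{-2,-1}|² = |d^3_{-2,-1}(β)|² = (+0.392607)² = 0.154141 (the z-rotation phases have unit modulus)

P=0.1541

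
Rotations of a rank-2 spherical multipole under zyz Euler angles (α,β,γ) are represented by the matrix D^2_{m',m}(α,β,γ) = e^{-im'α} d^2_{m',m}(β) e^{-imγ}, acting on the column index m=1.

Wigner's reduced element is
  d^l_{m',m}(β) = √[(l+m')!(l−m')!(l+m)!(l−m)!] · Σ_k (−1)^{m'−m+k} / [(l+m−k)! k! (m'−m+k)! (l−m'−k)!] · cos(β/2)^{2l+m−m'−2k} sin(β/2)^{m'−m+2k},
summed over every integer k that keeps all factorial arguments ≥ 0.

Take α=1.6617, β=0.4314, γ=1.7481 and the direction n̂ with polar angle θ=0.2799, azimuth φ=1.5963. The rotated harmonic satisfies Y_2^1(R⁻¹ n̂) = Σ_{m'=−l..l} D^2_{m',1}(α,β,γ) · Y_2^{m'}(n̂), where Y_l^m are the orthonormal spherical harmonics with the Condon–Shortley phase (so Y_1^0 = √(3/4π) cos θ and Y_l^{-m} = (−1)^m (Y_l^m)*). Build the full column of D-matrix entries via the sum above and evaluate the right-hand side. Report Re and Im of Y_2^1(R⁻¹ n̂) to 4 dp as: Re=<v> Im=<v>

Need the full column D^2_{m',1} for m'=−2..2 at α=1.6617, β=0.4314, γ=1.7481.
cos(β/2)=0.976827, sin(β/2)=0.214031
d^2_{-2,1}: single k=3 term ⇒ +0.019155;  D = -0.000086+0.019155i
d^2_{-1,1}: k∈[2..3] ⇒ +0.131133 -0.002098 = +0.129034;  D = +0.128553-0.011135i
d^2_{0,1}: k∈[1..2] ⇒ +0.488659 -0.023460 = +0.465199;  D = -0.082050-0.457906i
d^2_{1,1}: k∈[0..1] ⇒ +0.910480 -0.131133 = +0.779347;  D = -0.751483+0.206530i
d^2_{2,1}: single k=0 term ⇒ -0.398988;  D = -0.140221-0.373536i
Y_2^{m'}(θ=0.2799,φ=1.5963) and Σ D·Y over m':
  (-0.0001+0.0192i)·(-0.0294+0.0015i)  (+0.1286-0.0111i)·(-0.0052-0.2051i)  (-0.0820-0.4579i)·(+0.5586+0.0000i)  (-0.7515+0.2065i)·(+0.0052-0.2051i)  (-0.1402-0.3735i)·(-0.0294-0.0015i)
Y_2^1(R⁻¹ n̂) = -0.006827-0.116258i

Re=-0.0068 Im=-0.1163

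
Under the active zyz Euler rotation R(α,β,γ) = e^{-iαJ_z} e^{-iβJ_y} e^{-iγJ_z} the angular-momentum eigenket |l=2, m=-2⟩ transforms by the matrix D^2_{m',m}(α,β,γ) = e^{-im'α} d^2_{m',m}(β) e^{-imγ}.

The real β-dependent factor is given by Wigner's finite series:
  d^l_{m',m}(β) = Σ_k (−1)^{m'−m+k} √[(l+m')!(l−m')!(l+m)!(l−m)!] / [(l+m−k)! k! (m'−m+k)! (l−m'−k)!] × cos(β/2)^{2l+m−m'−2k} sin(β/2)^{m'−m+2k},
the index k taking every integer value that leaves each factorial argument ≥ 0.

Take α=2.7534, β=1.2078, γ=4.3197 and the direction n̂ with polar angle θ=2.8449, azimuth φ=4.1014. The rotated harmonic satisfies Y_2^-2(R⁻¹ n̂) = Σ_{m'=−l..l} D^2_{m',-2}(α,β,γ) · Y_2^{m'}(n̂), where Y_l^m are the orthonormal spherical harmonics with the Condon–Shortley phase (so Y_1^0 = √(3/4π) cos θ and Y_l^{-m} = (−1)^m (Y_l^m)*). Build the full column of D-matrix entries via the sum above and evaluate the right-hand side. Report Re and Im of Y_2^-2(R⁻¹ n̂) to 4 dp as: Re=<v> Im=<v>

Re=-0.0646 Im=0.3503

Need the full column D^2_{m',-2} for m'=−2..2 at α=2.7534, β=1.2078, γ=4.3197.
cos(β/2)=0.823127, sin(β/2)=0.567857
d^2_{-2,-2}: single k=0 term ⇒ +0.459058;  D = -0.004147+0.459040i
d^2_{-1,-2}: single k=0 term ⇒ -0.633388;  D = -0.245033+0.584071i
d^2_{0,-2}: single k=0 term ⇒ +0.535165;  D = -0.378426+0.378411i
d^2_{1,-2}: single k=0 term ⇒ -0.301449;  D = -0.277982+0.116608i
d^2_{2,-2}: single k=0 term ⇒ +0.103981;  D = -0.103977+0.000935i
Y_2^{m'}(θ=2.8449,φ=4.1014) and Σ D·Y over m':
  (-0.0041+0.4590i)·(-0.0113-0.0310i)  (-0.2450+0.5841i)·(+0.1239-0.1769i)  (-0.3784+0.3784i)·(+0.5499+0.0000i)  (-0.2780+0.1166i)·(-0.1239-0.1769i)  (-0.1040+0.0009i)·(-0.0113+0.0310i)
Y_2^-2(R⁻¹ n̂) = -0.064622+0.350257i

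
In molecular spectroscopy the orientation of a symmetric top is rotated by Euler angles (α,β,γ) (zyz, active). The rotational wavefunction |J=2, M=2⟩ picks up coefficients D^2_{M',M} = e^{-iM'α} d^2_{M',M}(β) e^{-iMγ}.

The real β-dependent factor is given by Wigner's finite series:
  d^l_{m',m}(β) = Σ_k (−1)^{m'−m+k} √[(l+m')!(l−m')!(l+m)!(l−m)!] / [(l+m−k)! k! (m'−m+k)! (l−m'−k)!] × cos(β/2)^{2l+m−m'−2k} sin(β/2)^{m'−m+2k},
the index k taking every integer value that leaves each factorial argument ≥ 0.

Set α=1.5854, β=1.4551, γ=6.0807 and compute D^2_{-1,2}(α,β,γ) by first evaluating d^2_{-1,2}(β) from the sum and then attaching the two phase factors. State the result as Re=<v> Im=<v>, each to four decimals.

Re=-0.1790 Im=0.4012

D^2_{-1,2}(1.5854,1.4551,6.0807) = e^{-i·-1·1.5854}·d^2_{-1,2}(1.4551)·e^{-i·2·6.0807}. Compute d first:
With c≡cos(β/2)=0.746806 and s≡sin(β/2)=0.665042, N=[1·6·24·1]^{1/2}=12.000000
Admissible k: 3..3 (factorial args all ≥0)
  k=3: (−1)^0·12.0000/(6)·0.7468^1·0.6650^3 = +0.439324
d^2_{-1,2}(1.4551) = +0.439324
D = (-0.014603+0.999893i)·(+0.439324)·(+0.919114+0.393992i) = -0.178968+0.401218i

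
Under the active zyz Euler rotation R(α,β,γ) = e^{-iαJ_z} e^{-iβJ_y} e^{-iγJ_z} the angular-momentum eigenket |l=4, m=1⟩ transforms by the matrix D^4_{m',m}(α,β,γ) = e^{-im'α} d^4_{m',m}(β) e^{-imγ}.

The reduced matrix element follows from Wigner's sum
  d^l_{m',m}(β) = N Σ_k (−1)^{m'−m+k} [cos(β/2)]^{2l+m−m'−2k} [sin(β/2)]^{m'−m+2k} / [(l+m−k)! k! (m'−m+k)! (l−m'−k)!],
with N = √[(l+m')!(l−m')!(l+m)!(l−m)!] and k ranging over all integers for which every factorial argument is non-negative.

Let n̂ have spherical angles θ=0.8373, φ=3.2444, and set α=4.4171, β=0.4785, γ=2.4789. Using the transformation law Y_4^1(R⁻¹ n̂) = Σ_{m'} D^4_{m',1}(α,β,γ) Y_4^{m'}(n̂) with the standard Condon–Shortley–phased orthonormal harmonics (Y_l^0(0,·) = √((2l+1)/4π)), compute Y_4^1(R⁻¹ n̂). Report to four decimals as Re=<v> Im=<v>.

Need the full column D^4_{m',1} for m'=−4..4 at α=4.4171, β=0.4785, γ=2.4789.
cos(β/2)=0.971516, sin(β/2)=0.236974
d^4_{-4,1}: single k=5 term ⇒ +0.005128;  D = -0.004454+0.002541i
d^4_{-3,1}: k∈[4..5] ⇒ +0.037164 -0.001327 = +0.035837;  D = -0.007932-0.034948i
d^4_{-2,1}: k∈[3..5] ⇒ +0.162880 -0.014537 +0.000173 = +0.148516;  D = +0.148130+0.010701i
d^4_{-1,1}: k∈[2..5] ⇒ +0.472173 -0.084280 +0.002507 -0.000010 = +0.390391;  D = -0.140226+0.364337i
d^4_{0,1}: k∈[1..4] ⇒ +0.865696 -0.309043 +0.018387 -0.000182 = +0.574858;  D = -0.453183-0.353677i
d^4_{1,1}: k∈[0..3] ⇒ +0.793596 -0.708260 +0.084280 -0.001671 = +0.167945;  D = +0.137384-0.096597i
d^4_{2,1}: k∈[0..2] ⇒ -0.821271 +0.244320 -0.009691 = -0.586643;  D = -0.183160-0.557317i
d^4_{3,1}: k∈[0..1] ⇒ +0.374776 -0.037164 = +0.337612;  D = -0.337528+0.007507i
d^4_{4,1}: single k=0 term ⇒ -0.086188;  D = -0.023242+0.082995i
Y_4^{m'}(θ=0.8373,φ=3.2444) and Σ D·Y over m':
  (-0.0045+0.0025i)·(+0.1235-0.0539i)  (-0.0079-0.0349i)·(-0.3273+0.1043i)  (+0.1481+0.0107i)·(+0.3862-0.0806i)  (-0.1402+0.3643i)·(-0.0321+0.0033i)  (-0.4532-0.3537i)·(-0.3613+0.0000i)  (+0.1374-0.0966i)·(+0.0321+0.0033i)  (-0.1832-0.5573i)·(+0.3862+0.0806i)  (-0.3375+0.0075i)·(+0.3273+0.1043i)  (-0.0232+0.0830i)·(+0.1235+0.0539i)
Y_4^1(R⁻¹ n̂) = +0.091219-0.137429i

Re=0.0912 Im=-0.1374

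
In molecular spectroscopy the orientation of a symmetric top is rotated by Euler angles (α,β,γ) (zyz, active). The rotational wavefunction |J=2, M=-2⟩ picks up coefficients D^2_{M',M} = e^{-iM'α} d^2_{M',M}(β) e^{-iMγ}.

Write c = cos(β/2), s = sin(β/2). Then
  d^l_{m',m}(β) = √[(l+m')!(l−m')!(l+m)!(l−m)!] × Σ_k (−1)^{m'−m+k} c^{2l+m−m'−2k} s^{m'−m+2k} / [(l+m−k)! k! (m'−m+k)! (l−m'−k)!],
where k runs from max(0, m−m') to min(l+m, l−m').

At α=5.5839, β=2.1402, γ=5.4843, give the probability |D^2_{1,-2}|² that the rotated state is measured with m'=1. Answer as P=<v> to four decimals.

P=0.4201

First d^2_{1,-2}(β=2.1402), then the phase factors e^{-i(1)α} and e^{-i(-2)γ}:
With c≡cos(β/2)=0.480037 and s≡sin(β/2)=0.877249, N=[6·1·1·24]^{1/2}=12.000000
k: max(0,(-2)−(1))=0 … min(2+(-2),2−(1))=0
  k=0: (−1)^3·12.0000/(6)·0.4800^1·0.8772^3 = -0.648145
d^2_{1,-2}(2.1402) = -0.648145
|D^2_{1,-2}|² = |d^2_{1,-2}(β)|² = (-0.648145)² = 0.420092 (the z-rotation phases have unit modulus)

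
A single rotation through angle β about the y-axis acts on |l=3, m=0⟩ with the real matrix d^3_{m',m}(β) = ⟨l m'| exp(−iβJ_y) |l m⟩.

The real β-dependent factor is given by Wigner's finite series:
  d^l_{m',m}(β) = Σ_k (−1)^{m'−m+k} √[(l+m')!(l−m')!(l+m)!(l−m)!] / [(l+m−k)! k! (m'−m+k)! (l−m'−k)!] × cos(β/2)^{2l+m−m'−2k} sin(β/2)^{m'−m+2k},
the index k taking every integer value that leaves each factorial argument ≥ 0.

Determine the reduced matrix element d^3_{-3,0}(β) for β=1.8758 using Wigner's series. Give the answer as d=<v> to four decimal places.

d^3_{-3,0}(β=1.8758) via Wigner's sum:
c=cos(1.8758/2)=0.591483, s=sin(1.8758/2)=0.806318; N=√[1·720·6·6]=160.996894
The bounds max(0,m−m')=3 and min(l+m,l−m')=3 give 1 term
  k=3: (−1)^0·160.9969/(36)·0.5915^3·0.8063^3 = +0.485132
d^3_{-3,0}(1.8758) = +0.485132

d=0.4851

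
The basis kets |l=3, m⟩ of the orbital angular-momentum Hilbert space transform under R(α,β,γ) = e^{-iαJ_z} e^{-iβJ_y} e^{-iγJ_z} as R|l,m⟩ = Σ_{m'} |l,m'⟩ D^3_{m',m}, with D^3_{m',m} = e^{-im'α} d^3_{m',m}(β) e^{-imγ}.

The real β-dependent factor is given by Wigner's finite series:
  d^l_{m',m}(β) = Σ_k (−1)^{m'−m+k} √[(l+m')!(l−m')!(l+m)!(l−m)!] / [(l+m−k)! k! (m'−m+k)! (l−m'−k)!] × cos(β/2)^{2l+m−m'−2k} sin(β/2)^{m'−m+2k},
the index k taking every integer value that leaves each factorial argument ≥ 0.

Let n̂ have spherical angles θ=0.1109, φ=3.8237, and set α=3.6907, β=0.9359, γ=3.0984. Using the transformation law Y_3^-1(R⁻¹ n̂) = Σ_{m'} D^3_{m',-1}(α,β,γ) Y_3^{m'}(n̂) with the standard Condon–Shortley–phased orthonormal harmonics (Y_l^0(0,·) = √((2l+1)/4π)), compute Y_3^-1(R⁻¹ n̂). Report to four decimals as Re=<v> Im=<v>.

Re=0.3081 Im=-0.0072

Need the full column D^3_{m',-1} for m'=−3..3 at α=3.6907, β=0.9359, γ=3.0984.
cos(β/2)=0.892495, sin(β/2)=0.451058
d^3_{-3,-1}: single k=2 term ⇒ +0.499957;  D = -0.016662+0.499679i
d^3_{-2,-1}: k∈[1..2] ⇒ +0.807720 -0.412613 = +0.395106;  D = -0.194870-0.343707i
d^3_{-1,-1}: k∈[0..2] ⇒ +0.505399 -1.032706 +0.197829 = -0.329478;  D = -0.288205-0.159668i
d^3_{0,-1}: k∈[0..2] ⇒ -0.884812 +0.677993 -0.057724 = -0.264544;  D = +0.264297-0.011423i
d^3_{1,-1}: k∈[0..2] ⇒ +0.774530 -0.263772 +0.008422 = +0.519179;  D = +0.430741-0.289842i
d^3_{2,-1}: k∈[0..1] ⇒ -0.412613 +0.052695 = -0.359919;  D = +0.149840-0.327245i
d^3_{3,-1}: single k=0 term ⇒ +0.127698;  D = -0.015251-0.126784i
Y_3^{m'}(θ=0.1109,φ=3.8237) and Σ D·Y over m':
  (-0.0167+0.4997i)·(+0.0003+0.0005i)  (-0.1949-0.3437i)·(+0.0026-0.0122i)  (-0.2882-0.1597i)·(-0.1094+0.0888i)  (+0.2643-0.0114i)·(+0.7191+0.0000i)  (+0.4307-0.2898i)·(+0.1094+0.0888i)  (+0.1498-0.3272i)·(+0.0026+0.0122i)  (-0.0153-0.1268i)·(-0.0003+0.0005i)
Y_3^-1(R⁻¹ n̂) = +0.308085-0.007158i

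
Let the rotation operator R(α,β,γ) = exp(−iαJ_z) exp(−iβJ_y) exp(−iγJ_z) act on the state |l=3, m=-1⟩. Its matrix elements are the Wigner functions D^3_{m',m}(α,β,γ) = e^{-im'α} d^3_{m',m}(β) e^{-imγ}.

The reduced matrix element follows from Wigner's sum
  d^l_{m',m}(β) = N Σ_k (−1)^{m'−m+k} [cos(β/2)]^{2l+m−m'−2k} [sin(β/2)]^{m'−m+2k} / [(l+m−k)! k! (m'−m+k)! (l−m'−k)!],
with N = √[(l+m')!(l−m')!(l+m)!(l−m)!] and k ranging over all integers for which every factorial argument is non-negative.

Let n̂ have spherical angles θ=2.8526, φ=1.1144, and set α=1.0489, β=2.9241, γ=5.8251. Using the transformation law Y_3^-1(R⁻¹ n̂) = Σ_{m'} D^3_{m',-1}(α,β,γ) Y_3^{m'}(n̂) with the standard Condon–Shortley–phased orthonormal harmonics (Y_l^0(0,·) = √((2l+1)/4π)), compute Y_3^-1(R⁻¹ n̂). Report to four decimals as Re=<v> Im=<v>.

Re=-0.0922 Im=0.0187

Need the full column D^3_{m',-1} for m'=−3..3 at α=1.0489, β=2.9241, γ=5.8251.
cos(β/2)=0.108532, sin(β/2)=0.994093
d^3_{-3,-1}: single k=2 term ⇒ +0.000531;  D = -0.000477+0.000232i
d^3_{-2,-1}: k∈[1..2] ⇒ +0.000047 -0.007943 = -0.007896;  D = +0.000544-0.007877i
d^3_{-1,-1}: k∈[0..2] ⇒ +0.000002 -0.001097 +0.069020 = +0.067925;  D = +0.056411+0.037837i
d^3_{0,-1}: k∈[0..2] ⇒ -0.000052 +0.013052 -0.364992 = -0.351993;  D = -0.315702+0.155662i
d^3_{1,-1}: k∈[0..2] ⇒ +0.000823 -0.092027 +0.965077 = +0.873873;  D = +0.055725-0.872094i
d^3_{2,-1}: k∈[0..1] ⇒ -0.007943 +0.333191 = +0.325248;  D = -0.271036-0.179793i
d^3_{3,-1}: single k=0 term ⇒ +0.044552;  D = -0.039858+0.019906i
Y_3^{m'}(θ=2.8526,φ=1.1144) and Σ D·Y over m':
  (-0.0005+0.0002i)·(-0.0095+0.0019i)  (+0.0005-0.0079i)·(+0.0487+0.0629i)  (+0.0564+0.0378i)·(+0.1459-0.2971i)  (-0.3157+0.1557i)·(-0.5701+0.0000i)  (+0.0557-0.8721i)·(-0.1459-0.2971i)  (-0.2710-0.1798i)·(+0.0487-0.0629i)  (-0.0399+0.0199i)·(+0.0095+0.0019i)
Y_3^-1(R⁻¹ n̂) = -0.092179+0.018745i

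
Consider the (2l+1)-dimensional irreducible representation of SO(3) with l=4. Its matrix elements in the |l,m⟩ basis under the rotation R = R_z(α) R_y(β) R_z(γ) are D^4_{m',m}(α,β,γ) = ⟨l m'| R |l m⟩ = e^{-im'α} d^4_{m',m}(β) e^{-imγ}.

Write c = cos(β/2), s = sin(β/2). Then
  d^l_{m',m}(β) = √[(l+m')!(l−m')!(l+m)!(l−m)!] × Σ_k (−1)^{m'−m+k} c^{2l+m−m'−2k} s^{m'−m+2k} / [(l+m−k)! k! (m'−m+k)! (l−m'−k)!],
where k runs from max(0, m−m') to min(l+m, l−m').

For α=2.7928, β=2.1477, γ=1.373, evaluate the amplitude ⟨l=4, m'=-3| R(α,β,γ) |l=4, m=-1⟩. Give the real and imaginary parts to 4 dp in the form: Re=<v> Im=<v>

First d^4_{-3,-1}(β=2.1477), then the phase factors e^{-i(-3)α} and e^{-i(-1)γ}:
Half-angle: c=0.476743, s=0.879042. N=√(1·5040·6·120)=1904.940944
k: max(0,(-1)−(-3))=2 … min(4+(-1),4−(-3))=3
  k=2: (−1)^0·1904.9409/(240)·0.4767^6·0.8790^2 = +0.072011
  k=3: (−1)^1·1904.9409/(144)·0.4767^4·0.8790^4 = -0.408035
d^4_{-3,-1}(2.1477) = +0.072011 -0.408035 = -0.336024
Phases: e^{-i·(-3)·2.7928}=-0.500710+0.865615i, e^{-i·(-1)·1.373}=+0.196509+0.980502i ⇒ D=+0.318259+0.107812i

Re=0.3183 Im=0.1078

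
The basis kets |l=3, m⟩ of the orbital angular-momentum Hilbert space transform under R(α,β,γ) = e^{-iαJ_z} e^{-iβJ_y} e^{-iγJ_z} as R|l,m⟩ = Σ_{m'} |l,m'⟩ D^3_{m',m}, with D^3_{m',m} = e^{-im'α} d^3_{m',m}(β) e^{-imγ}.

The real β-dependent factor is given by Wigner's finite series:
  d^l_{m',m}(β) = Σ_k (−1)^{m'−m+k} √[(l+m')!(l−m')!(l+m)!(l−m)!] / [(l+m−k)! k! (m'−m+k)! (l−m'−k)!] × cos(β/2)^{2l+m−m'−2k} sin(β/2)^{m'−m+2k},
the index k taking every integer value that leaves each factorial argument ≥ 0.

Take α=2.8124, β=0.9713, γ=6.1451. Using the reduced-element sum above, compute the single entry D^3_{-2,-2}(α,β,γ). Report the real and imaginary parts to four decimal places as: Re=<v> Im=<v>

Re=-0.1117 Im=0.1512

D^3_{-2,-2}(2.8124,0.9713,6.1451) = e^{-i·-2·2.8124}·d^3_{-2,-2}(0.9713)·e^{-i·-2·6.1451}. Compute d first:
c=cos(0.9713/2)=0.884372, s=sin(0.9713/2)=0.466783; N=√[1·120·1·120]=120.000000
k: max(0,(-2)−(-2))=0 … min(3+(-2),3−(-2))=1
  k=0: (−1)^0·120.0000/(120)·0.8844^6·0.4668^0 = +0.478420
  k=1: (−1)^1·120.0000/(24)·0.8844^4·0.4668^2 = -0.666408
d^3_{-2,-2}(0.9713) = +0.478420 -0.666408 = -0.187988
D = (+0.790981-0.611840i)·(-0.187988)·(+0.962107-0.272673i) = -0.111698+0.151205i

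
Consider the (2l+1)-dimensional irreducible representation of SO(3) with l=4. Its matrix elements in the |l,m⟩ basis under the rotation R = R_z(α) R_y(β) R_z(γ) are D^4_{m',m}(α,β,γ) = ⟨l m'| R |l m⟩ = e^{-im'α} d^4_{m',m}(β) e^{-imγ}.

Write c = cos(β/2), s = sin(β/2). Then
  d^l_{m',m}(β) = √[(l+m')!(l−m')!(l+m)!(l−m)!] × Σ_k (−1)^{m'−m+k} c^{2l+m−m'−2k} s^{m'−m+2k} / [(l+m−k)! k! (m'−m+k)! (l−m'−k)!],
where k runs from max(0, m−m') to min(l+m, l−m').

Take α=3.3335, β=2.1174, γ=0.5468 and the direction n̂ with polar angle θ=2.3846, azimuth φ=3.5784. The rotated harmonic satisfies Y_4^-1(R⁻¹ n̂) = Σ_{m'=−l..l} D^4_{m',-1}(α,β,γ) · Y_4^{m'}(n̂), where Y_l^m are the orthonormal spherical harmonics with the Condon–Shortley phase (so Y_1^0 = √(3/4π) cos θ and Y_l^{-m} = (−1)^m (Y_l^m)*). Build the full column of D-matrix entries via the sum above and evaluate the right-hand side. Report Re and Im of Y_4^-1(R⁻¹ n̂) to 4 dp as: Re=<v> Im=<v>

Re=0.4717 Im=0.0009

Need the full column D^4_{m',-1} for m'=−4..4 at α=3.3335, β=2.1174, γ=0.5468.
cos(β/2)=0.490006, sin(β/2)=0.871719
d^4_{-4,-1}: single k=3 term ⇒ +0.140033;  D = +0.035508+0.135456i
d^4_{-3,-1}: k∈[2..3] ⇒ +0.083489 -0.440383 = -0.356893;  D = +0.154681+0.321631i
d^4_{-2,-1}: k∈[1..3] ⇒ +0.025085 -0.396956 +0.837532 = +0.465662;  D = +0.278159+0.373455i
d^4_{-1,-1}: k∈[0..3] ⇒ +0.003324 -0.157780 +0.998694 -1.053567 = -0.209329;  D = +0.154765+0.140948i
d^4_{0,-1}: k∈[0..3] ⇒ -0.026442 +0.502113 -1.589106 +0.838209 = -0.275225;  D = -0.235095-0.143105i
d^4_{1,-1}: k∈[0..3] ⇒ +0.105187 -0.998694 +1.580350 -0.333436 = +0.353406;  D = -0.331383-0.122805i
d^4_{2,-1}: k∈[0..2] ⇒ -0.264637 +1.256298 -0.795195 = +0.196466;  D = +0.193863+0.031880i
d^4_{3,-1}: k∈[0..1] ⇒ +0.440383 -0.836243 = -0.395860;  D = +0.395694-0.011447i
d^4_{4,-1}: single k=0 term ⇒ -0.443180;  D = -0.432418+0.097074i
Y_4^{m'}(θ=2.3846,φ=3.5784) and Σ D·Y over m':
  (+0.0355+0.1355i)·(-0.0173-0.0969i)  (+0.1547+0.3216i)·(+0.0759-0.2847i)  (+0.2782+0.3735i)·(+0.2734-0.3264i)  (+0.1548+0.1409i)·(+0.1495-0.0698i)  (-0.2351-0.1431i)·(-0.3258+0.0000i)  (-0.3314-0.1228i)·(-0.1495-0.0698i)  (+0.1939+0.0319i)·(+0.2734+0.3264i)  (+0.3957-0.0114i)·(-0.0759-0.2847i)  (-0.4324+0.0971i)·(-0.0173+0.0969i)
Y_4^-1(R⁻¹ n̂) = +0.471695+0.000874i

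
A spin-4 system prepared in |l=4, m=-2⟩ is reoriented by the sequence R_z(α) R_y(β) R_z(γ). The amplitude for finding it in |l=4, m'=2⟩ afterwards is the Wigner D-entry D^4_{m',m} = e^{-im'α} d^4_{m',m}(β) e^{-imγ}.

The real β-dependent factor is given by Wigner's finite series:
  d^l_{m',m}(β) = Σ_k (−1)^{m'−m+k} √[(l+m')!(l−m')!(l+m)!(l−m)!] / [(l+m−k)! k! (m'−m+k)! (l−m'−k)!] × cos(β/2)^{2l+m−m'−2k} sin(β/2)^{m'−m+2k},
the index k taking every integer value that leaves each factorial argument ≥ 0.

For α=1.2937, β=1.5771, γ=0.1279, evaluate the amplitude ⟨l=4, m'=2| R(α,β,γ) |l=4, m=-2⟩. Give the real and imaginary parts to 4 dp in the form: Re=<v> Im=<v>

Re=-0.1669 Im=-0.1753

D^4_{2,-2}(1.2937,1.5771,0.1279) = e^{-i·2·1.2937}·d^4_{2,-2}(1.5771)·e^{-i·-2·0.1279}. Compute d first:
Half-angle: c=0.704875, s=0.709332. N=√(720·2·2·720)=1440.000000
The bounds max(0,m−m')=0 and min(l+m,l−m')=2 give 3 terms
  k=0: (−1)^4·1440.0000/(96)·0.7049^4·0.7093^4 = +0.937425
  k=1: (−1)^5·1440.0000/(120)·0.7049^2·0.7093^6 = -0.759455
  k=2: (−1)^6·1440.0000/(1440)·0.7049^0·0.7093^8 = +0.064091
d^4_{2,-2}(1.5771) = +0.937425 -0.759455 +0.064091 = +0.242061
Phases: e^{-i·(2)·1.2937}=-0.850326-0.526257i, e^{-i·(-2)·0.1279}=+0.967461+0.253019i ⇒ D=-0.166902-0.175321i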